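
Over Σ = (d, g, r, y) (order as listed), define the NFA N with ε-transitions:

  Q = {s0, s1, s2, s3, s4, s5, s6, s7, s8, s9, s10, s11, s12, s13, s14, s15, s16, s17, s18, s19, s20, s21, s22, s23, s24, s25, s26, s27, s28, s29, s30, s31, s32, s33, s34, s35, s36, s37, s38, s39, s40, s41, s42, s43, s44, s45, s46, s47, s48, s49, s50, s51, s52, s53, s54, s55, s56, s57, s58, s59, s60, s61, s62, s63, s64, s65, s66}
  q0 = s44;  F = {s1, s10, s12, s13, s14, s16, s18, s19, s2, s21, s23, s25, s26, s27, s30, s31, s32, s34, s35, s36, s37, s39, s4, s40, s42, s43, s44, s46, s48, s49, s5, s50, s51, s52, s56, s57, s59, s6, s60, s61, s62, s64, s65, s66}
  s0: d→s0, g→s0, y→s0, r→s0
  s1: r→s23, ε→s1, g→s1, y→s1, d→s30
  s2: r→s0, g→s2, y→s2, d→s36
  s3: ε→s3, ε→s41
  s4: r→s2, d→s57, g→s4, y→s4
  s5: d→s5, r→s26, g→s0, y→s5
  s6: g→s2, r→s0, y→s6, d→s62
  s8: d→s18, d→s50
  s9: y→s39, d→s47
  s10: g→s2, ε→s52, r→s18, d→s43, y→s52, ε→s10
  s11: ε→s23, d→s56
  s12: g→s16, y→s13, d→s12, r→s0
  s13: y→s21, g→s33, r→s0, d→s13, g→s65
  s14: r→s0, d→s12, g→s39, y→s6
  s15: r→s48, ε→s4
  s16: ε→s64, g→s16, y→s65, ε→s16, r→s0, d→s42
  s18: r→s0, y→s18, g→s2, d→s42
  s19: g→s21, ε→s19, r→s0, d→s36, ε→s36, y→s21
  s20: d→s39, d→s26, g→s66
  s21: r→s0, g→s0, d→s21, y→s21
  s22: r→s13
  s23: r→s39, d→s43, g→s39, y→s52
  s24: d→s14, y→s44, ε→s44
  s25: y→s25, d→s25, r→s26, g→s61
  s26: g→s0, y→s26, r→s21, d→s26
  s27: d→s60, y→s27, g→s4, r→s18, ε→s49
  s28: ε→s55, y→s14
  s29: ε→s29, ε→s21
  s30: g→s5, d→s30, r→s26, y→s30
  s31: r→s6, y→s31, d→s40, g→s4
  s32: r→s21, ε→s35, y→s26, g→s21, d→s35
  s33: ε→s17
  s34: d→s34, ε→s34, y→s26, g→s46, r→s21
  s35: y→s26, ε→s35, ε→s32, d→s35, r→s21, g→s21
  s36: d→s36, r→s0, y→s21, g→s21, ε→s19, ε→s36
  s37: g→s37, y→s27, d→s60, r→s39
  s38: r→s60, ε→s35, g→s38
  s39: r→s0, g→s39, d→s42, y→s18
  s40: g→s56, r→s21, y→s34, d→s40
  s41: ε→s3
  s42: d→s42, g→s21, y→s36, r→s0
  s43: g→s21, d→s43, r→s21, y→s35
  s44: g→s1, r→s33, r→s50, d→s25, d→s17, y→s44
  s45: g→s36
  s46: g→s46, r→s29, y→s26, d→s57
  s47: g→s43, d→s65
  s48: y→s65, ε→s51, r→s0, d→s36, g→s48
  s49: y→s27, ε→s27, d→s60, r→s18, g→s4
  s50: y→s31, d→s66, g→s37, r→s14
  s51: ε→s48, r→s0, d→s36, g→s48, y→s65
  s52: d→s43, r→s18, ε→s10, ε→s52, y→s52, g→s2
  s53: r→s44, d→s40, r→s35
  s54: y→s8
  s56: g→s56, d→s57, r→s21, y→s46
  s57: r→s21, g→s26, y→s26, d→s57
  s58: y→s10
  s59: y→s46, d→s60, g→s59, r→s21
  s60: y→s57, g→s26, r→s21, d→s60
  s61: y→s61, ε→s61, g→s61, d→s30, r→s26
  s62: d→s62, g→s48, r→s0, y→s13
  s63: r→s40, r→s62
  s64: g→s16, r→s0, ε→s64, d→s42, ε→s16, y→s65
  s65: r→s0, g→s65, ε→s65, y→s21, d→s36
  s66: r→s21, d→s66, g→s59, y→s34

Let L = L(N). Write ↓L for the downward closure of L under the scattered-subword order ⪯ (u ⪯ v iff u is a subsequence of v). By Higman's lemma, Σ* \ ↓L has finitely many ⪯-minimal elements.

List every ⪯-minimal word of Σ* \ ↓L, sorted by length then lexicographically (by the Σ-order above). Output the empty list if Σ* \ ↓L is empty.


|Q|=67, |F|=44, |δ|=242 (34 ε).
min D↑ (39 st, q0=0, F={12}): 0:d→1,g→2,r→3,y→0 1:d→1,g→4,r→5,y→1 2:d→6,g→2,r→7,y→2 3:d→8,g→9,r→10,y→11 4:d→6,g→4,r→5,y→4 5:d→5,g→12,r→13,y→5 6:d→6,g→14,r→5,y→6 7:d→15,g→16,r→16,y→17 8:d→8,g→18,r→13,y→19 9:d→20,g→9,r→16,y→21 10:d→22,g→16,r→12,y→23 11:d→24,g→25,r→23,y→11 12:d→12,g→12,r→12,y→12 13:d→13,g→12,r→12,y→13 14:d→14,g→12,r→5,y→14 15:d→15,g→13,r→13,y→26 16:d→27,g→16,r→12,y→28 17:d→15,g→29,r→28,y→17 18:d→20,g→18,r→13,y→30 19:d→19,g→30,r→13,y→5 20:d→20,g→5,r→13,y→31 21:d→20,g→25,r→28,y→21 22:d→22,g→32,r→12,y→33 23:d→34,g→29,r→12,y→23 24:d→24,g→35,r→13,y→19 25:d→31,g→25,r→29,y→25 26:d→26,g→13,r→13,y→5 27:d→27,g→13,r→12,y→36 28:d→27,g→29,r→12,y→28 29:d→36,g→29,r→12,y→29 30:d→31,g→30,r→13,y→5 31:d→31,g→5,r→13,y→5 32:d→27,g→32,r→12,y→37 33:d→33,g→37,r→12,y→13 34:d→34,g→38,r→12,y→33 35:d→31,g→35,r→13,y→30 36:d→36,g→13,r→12,y→13 37:d→36,g→37,r→12,y→13 38:d→36,g→38,r→12,y→37.
'drg': N↓-sim [48, 32, 4, 1] end={s0} — reject; 3/3 del acc.
'rrr': |S_i|=[48, 42, 21, 1] end={s0} rej; 3/3 single-dels accept.
'gdgg': N↓-sim [48, 36, 13, 4, 1] end={s0} ∉↓L; 4/4 deletions ∈↓L.
'grgr': N↓-sim [48, 36, 16, 8, 1] end={s0} — reject; 4/4 del acc.
'rdyyg': N↓-sim [48, 42, 28, 15, 3, 1] end={s0} ∉↓L; 5/5 del acc.
'rygdyg': run [48, 42, 32, 16, 6, 3, 1] end={s0} — reject; 6/6 single-dels accept.
6 words, ⪯-incomp.

A = [drg, rrr, gdgg, grgr, rdyyg, rygdyg].


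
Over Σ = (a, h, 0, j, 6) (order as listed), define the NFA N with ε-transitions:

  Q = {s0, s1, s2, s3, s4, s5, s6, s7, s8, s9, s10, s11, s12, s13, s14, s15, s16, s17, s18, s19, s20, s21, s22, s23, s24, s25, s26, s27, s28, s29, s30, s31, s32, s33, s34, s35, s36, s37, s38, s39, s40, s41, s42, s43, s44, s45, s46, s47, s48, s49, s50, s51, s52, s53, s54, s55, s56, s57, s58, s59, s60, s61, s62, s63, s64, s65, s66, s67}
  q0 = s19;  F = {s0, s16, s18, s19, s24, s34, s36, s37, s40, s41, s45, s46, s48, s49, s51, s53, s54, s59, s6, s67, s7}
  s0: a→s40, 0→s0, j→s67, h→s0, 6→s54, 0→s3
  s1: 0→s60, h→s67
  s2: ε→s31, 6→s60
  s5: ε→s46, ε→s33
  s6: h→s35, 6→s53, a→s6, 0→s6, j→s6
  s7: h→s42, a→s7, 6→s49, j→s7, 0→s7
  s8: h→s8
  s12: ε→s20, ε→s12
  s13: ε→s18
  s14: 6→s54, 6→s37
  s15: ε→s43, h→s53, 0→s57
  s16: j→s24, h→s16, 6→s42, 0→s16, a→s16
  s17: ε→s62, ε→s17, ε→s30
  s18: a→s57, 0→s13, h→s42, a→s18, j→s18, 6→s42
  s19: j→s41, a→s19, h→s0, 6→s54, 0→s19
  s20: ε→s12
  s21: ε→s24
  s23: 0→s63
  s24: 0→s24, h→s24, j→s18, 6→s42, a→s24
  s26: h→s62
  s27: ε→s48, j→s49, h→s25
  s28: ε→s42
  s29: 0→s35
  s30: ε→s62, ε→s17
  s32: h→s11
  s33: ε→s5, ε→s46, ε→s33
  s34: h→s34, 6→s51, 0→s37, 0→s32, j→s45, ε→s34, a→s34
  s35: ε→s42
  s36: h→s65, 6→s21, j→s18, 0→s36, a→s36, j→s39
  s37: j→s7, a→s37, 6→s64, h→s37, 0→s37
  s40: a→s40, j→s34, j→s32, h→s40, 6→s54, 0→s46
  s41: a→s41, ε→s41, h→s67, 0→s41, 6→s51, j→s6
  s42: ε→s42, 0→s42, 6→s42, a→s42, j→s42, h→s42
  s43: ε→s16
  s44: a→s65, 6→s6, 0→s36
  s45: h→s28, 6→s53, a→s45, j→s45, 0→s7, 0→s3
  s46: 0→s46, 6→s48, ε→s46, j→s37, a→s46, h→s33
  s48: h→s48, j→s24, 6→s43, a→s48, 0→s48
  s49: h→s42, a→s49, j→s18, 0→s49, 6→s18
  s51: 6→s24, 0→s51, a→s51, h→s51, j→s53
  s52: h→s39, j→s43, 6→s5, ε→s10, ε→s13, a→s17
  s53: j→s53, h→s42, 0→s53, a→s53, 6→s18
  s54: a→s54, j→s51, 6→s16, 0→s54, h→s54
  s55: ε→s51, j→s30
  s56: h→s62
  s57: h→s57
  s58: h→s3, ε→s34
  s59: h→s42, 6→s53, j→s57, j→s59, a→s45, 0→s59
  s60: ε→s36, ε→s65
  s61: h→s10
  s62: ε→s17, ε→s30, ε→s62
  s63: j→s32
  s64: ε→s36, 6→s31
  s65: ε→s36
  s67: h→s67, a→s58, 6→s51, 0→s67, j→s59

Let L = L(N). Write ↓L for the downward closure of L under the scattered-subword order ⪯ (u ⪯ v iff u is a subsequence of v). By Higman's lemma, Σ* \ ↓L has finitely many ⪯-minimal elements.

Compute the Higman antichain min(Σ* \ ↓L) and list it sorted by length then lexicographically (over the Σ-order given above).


|Q|=68, |F|=21, |δ|=181 (36 ε).
min D↑ (22 st, q0=0, F={12}): 0:a→0,h→1,0→0,j→2,6→3 1:a→4,h→1,0→1,j→5,6→3 2:a→2,h→5,0→2,j→6,6→7 3:a→3,h→3,0→3,j→7,6→8 4:a→4,h→4,0→9,j→10,6→3 5:a→10,h→5,0→5,j→11,6→7 6:a→6,h→12,0→6,j→6,6→13 7:a→7,h→7,0→7,j→13,6→14 8:a→8,h→8,0→8,j→14,6→12 9:a→9,h→9,0→9,j→15,6→16 10:a→10,h→10,0→15,j→17,6→7 11:a→17,h→12,0→11,j→11,6→13 12:a→12,h→12,0→12,j→12,6→12 13:a→13,h→12,0→13,j→13,6→18 14:a→14,h→14,0→14,j→18,6→12 15:a→15,h→15,0→15,j→19,6→20 16:a→16,h→16,0→16,j→14,6→8 17:a→17,h→12,0→19,j→17,6→13 18:a→18,h→12,0→18,j→18,6→12 19:a→19,h→12,0→19,j→19,6→21 20:a→20,h→20,0→20,j→18,6→14 21:a→21,h→12,0→21,j→18,6→18 (ε-aug+det+¬).
'jjh': N↓-sim [38, 28, 14, 4] end={s28,s35,s42,s57} rej; 3/3 del acc.
'666': |S_i|=[38, 18, 9, 1] end={s42} — reject; 3/3 single-dels accept.
'ha06j6': |S_i|=[38, 35, 31, 26, 15, 6, 1] end={s42} ∉↓L; 6/6 single-dels accept.
3 minimals (antichain).

A = [jjh, 666, ha06j6].


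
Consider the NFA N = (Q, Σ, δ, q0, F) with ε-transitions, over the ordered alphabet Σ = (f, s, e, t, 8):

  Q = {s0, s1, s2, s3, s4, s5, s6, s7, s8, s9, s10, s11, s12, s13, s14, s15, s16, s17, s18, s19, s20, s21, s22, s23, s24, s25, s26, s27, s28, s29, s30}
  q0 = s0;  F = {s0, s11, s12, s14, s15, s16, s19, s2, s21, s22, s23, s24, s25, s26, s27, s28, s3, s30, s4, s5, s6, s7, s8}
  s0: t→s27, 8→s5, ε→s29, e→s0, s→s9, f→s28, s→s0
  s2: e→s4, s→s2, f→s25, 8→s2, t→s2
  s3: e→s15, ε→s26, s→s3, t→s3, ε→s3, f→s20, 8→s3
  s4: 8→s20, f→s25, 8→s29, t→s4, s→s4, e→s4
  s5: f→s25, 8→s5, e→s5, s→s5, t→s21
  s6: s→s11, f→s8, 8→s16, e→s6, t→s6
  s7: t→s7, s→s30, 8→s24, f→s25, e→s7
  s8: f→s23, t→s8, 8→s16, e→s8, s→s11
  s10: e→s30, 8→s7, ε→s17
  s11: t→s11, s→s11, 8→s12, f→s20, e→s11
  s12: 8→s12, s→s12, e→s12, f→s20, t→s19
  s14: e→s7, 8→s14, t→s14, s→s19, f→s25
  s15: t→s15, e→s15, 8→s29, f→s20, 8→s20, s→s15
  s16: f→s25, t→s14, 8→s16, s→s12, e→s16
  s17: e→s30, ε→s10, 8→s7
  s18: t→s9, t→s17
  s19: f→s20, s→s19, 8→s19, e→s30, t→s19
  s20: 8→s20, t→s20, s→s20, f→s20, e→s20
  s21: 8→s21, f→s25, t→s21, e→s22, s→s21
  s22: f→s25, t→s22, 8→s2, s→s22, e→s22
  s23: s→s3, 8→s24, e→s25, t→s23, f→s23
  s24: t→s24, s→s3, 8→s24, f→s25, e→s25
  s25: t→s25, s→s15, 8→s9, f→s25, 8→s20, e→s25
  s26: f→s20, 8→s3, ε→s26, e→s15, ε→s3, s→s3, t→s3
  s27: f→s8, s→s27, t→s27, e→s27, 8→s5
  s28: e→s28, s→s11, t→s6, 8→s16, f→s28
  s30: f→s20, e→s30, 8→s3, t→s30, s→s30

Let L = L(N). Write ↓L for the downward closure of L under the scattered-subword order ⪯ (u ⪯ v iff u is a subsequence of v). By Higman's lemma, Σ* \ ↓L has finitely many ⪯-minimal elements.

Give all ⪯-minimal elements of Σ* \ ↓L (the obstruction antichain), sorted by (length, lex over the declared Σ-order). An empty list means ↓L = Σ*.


A = [fsf, 8f8, tffe8, 8te8e8].

|Q|=31, |F|=23, |δ|=137 (7 ε).
min D↑ (23 st, q0=0, F={10}): 0:f→1,s→0,e→0,t→2,8→3 1:f→1,s→4,e→1,t→5,8→6 2:f→7,s→2,e→2,t→2,8→3 3:f→8,s→3,e→3,t→9,8→3 4:f→10,s→4,e→4,t→4,8→11 5:f→7,s→4,e→5,t→5,8→6 6:f→8,s→11,e→6,t→12,8→6 7:f→13,s→4,e→7,t→7,8→6 8:f→8,s→14,e→8,t→8,8→10 9:f→8,s→9,e→15,t→9,8→9 10:f→10,s→10,e→10,t→10,8→10 11:f→10,s→11,e→11,t→16,8→11 12:f→8,s→16,e→17,t→12,8→12 13:f→13,s→18,e→8,t→13,8→19 14:f→10,s→14,e→14,t→14,8→10 15:f→8,s→15,e→15,t→15,8→20 16:f→10,s→16,e→21,t→16,8→16 17:f→8,s→21,e→17,t→17,8→19 18:f→10,s→18,e→14,t→18,8→18 19:f→8,s→18,e→8,t→19,8→19 20:f→8,s→20,e→22,t→20,8→20 21:f→10,s→21,e→21,t→21,8→18 22:f→8,s→22,e→22,t→22,8→10.
'fsf': N↓-sim [26, 19, 9, 1] end={s20} — reject; 3/3 deletions ∈↓L.
'8f8': |S_i|=[26, 19, 5, 3] end={s20,s29,s9} ∉↓L; 3/3 del acc.
'tffe8': run [26, 24, 17, 9, 5, 3] end={s20,s29,s9} — reject; 5/5 deletions ∈↓L.
'8te8e8': run [26, 19, 16, 13, 10, 6, 3] end={s20,s29,s9} rej; 6/6 deletions ∈↓L.
4 words, ⪯-incomp.


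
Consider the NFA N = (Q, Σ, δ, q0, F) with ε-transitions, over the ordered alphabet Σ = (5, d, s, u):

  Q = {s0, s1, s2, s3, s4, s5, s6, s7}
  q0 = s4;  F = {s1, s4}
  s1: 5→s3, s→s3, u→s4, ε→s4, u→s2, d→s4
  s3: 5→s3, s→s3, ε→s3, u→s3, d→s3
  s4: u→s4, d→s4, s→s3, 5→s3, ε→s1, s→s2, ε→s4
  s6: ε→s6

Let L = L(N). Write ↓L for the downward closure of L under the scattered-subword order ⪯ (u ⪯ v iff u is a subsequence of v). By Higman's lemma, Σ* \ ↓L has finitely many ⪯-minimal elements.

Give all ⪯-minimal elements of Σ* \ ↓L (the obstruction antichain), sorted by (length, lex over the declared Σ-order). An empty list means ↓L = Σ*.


min(Σ*\↓L) = [5, s].

|Q|=8, |F|=2, |δ|=19 (5 ε).
min D↑ (2 st, q0=0, F={1}): 0:5→1,d→0,s→1,u→0 1:5→1,d→1,s→1,u→1 (ε-aug+det+¬).
'5': run [4, 1] end={s3} rej; 1/1 del acc.
's': |S_i|=[4, 2] end={s2,s3} rej; 1/1 deletions ∈↓L.
2 obstructions.


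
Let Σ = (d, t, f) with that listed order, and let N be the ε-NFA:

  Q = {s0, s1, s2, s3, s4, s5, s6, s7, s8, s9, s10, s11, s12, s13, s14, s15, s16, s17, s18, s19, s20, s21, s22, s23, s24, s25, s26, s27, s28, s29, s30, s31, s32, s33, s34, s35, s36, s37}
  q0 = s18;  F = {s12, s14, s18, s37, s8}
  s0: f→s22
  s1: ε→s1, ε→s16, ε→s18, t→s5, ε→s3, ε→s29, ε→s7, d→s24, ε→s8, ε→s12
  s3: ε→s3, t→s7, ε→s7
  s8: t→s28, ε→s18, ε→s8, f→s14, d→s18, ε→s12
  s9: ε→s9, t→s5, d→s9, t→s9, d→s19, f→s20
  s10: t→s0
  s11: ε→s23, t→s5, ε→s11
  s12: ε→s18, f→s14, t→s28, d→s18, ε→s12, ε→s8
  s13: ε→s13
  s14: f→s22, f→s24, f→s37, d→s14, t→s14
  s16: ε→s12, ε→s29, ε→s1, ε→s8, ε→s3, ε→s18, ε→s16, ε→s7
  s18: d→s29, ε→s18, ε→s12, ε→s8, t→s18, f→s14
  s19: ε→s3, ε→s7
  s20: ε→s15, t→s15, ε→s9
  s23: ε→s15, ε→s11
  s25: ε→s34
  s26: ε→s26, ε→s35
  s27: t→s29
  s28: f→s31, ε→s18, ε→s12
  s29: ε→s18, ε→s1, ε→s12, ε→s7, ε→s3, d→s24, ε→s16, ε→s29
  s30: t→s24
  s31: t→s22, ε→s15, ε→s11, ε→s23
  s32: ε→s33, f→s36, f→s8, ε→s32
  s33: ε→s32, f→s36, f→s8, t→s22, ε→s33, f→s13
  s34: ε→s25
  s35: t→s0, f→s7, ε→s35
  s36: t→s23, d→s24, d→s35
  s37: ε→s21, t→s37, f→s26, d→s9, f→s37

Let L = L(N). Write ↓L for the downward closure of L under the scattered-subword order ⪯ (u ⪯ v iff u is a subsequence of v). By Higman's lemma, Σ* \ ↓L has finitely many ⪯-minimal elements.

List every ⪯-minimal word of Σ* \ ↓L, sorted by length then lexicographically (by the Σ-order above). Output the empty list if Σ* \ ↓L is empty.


Antichain: [ffd].

|Q|=38, |F|=5, |δ|=105 (59 ε).
min D↑ (4 st, q0=0, F={3}): 0:d→0,t→0,f→1 1:d→1,t→1,f→2 2:d→3,t→2,f→2 3:d→3,t→3,f→3 [Hopcroft].
'ffd': run [25, 18, 14, 7] end={s15,s19,s20,s3,s5,s7,s9} — reject; 3/3 single-dels accept.
1 obstructions.


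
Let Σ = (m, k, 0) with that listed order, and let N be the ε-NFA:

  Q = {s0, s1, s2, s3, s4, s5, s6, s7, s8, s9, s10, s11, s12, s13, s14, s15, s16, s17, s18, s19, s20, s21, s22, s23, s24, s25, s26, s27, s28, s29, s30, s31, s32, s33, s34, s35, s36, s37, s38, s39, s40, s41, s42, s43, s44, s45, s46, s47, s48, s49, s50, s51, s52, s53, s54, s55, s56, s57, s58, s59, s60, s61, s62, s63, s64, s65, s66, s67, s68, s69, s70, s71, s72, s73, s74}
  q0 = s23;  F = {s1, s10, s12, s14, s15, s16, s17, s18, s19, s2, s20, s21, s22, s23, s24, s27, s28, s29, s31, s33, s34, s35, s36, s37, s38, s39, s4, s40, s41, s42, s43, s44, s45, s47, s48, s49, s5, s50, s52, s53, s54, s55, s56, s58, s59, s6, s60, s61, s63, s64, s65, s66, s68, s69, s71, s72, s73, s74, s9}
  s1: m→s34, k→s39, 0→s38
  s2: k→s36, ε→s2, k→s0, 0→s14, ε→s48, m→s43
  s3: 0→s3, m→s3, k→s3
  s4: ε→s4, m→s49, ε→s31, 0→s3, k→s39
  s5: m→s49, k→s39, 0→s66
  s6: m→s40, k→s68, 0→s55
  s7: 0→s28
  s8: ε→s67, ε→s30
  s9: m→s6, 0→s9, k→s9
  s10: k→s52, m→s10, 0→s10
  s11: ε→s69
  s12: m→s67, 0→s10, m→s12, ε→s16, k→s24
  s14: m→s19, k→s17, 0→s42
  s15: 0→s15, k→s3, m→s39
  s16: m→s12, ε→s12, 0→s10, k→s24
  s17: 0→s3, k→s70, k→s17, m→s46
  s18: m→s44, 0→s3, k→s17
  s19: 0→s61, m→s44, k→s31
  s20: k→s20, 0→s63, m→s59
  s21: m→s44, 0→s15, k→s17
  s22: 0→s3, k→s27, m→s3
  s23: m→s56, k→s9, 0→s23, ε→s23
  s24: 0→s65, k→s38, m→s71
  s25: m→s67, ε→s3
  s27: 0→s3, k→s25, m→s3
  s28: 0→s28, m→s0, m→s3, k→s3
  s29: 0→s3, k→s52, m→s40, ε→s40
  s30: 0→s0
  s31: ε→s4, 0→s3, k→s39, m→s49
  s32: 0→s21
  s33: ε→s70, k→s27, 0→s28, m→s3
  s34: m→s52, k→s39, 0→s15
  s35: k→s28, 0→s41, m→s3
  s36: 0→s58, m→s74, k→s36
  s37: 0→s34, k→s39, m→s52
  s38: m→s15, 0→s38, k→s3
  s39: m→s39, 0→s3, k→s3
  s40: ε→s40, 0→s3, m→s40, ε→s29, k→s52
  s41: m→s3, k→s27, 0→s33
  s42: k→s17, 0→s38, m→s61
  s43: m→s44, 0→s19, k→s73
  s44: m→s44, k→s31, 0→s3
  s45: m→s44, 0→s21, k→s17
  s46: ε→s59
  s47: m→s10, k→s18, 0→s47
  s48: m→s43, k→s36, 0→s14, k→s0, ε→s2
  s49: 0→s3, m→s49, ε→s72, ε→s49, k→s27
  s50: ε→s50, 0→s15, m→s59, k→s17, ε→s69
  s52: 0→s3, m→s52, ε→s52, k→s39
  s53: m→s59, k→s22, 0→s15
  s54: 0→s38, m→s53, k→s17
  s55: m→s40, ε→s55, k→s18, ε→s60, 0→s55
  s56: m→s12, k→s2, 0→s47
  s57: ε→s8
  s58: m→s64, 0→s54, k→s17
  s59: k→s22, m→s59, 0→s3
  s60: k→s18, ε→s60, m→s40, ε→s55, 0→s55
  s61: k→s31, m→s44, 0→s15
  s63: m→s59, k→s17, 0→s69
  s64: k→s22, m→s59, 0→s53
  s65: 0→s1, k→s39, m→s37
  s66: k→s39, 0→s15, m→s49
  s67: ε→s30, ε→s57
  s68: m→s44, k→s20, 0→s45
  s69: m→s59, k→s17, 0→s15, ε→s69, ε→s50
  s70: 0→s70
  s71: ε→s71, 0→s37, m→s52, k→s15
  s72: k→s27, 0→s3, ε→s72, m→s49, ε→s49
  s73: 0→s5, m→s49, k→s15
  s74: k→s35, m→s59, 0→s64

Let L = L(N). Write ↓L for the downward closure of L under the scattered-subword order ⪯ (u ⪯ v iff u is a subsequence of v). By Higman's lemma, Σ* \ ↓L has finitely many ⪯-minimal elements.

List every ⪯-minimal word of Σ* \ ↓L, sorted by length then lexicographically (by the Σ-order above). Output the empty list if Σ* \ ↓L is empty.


|Q|=75, |F|=59, |δ|=225 (35 ε).
min D↑ (53 st, q0=0, F={27}): 0:m→1,k→2,0→0 1:m→3,k→4,0→5 2:m→6,k→2,0→2 3:m→3,k→7,0→8 4:m→9,k→10,0→11 5:m→8,k→12,0→5 6:m→13,k→14,0→15 7:m→16,k→17,0→18 8:m→8,k→19,0→8 9:m→20,k→21,0→22 10:m→23,k→10,0→24 11:m→22,k→25,0→26 12:m→20,k→25,0→27 13:m→13,k→19,0→27 14:m→20,k→28,0→29 15:m→13,k→12,0→15 16:m→19,k→30,0→31 17:m→30,k→27,0→17 18:m→31,k→32,0→33 19:m→19,k→32,0→27 20:m→20,k→34,0→27 21:m→35,k→30,0→36 22:m→20,k→34,0→37 23:m→38,k→39,0→40 24:m→40,k→25,0→41 25:m→38,k→25,0→27 26:m→37,k→25,0→17 27:m→27,k→27,0→27 28:m→38,k→28,0→42 29:m→20,k→25,0→43 30:m→32,k→27,0→30 31:m→19,k→32,0→44 32:m→32,k→27,0→27 33:m→44,k→32,0→17 34:m→35,k→32,0→27 35:m→35,k→45,0→27 36:m→35,k→32,0→46 37:m→20,k→34,0→30 38:m→38,k→47,0→27 39:m→27,k→48,0→49 40:m→38,k→47,0→50 41:m→50,k→25,0→17 42:m→38,k→25,0→51 43:m→20,k→25,0→30 44:m→19,k→32,0→30 45:m→27,k→27,0→27 46:m→35,k→32,0→30 47:m→27,k→45,0→27 48:m→27,k→27,0→48 49:m→27,k→45,0→52 50:m→38,k→47,0→30 51:m→38,k→25,0→30 52:m→27,k→45,0→48 [Hopcroft].
'm0k0': run [68, 66, 51, 21, 3] end={s0,s3,s70} ∉↓L; 4/4 single-dels accept.
'kmm0': N↓-sim [68, 62, 50, 20, 2] end={s0,s3} ∉↓L; 4/4 del acc.
'mmkkk': |S_i|=[68, 66, 45, 31, 12, 7] end={s0,s25,s3,s30,s57,s67,s8} rej; 5/5 deletions ∈↓L.
'mkkmkm': N↓-sim [68, 66, 56, 37, 23, 14, 6] end={s0,s3,s30,s57,s67,s8} — reject; 6/6 single-dels accept.
'mk000k': N↓-sim [68, 66, 56, 44, 34, 7, 1] end={s3} ∉↓L; 6/6 del acc.
5 words, ⪯-incomp.

min(Σ*\↓L) = [m0k0, kmm0, mmkkk, mkkmkm, mk000k].


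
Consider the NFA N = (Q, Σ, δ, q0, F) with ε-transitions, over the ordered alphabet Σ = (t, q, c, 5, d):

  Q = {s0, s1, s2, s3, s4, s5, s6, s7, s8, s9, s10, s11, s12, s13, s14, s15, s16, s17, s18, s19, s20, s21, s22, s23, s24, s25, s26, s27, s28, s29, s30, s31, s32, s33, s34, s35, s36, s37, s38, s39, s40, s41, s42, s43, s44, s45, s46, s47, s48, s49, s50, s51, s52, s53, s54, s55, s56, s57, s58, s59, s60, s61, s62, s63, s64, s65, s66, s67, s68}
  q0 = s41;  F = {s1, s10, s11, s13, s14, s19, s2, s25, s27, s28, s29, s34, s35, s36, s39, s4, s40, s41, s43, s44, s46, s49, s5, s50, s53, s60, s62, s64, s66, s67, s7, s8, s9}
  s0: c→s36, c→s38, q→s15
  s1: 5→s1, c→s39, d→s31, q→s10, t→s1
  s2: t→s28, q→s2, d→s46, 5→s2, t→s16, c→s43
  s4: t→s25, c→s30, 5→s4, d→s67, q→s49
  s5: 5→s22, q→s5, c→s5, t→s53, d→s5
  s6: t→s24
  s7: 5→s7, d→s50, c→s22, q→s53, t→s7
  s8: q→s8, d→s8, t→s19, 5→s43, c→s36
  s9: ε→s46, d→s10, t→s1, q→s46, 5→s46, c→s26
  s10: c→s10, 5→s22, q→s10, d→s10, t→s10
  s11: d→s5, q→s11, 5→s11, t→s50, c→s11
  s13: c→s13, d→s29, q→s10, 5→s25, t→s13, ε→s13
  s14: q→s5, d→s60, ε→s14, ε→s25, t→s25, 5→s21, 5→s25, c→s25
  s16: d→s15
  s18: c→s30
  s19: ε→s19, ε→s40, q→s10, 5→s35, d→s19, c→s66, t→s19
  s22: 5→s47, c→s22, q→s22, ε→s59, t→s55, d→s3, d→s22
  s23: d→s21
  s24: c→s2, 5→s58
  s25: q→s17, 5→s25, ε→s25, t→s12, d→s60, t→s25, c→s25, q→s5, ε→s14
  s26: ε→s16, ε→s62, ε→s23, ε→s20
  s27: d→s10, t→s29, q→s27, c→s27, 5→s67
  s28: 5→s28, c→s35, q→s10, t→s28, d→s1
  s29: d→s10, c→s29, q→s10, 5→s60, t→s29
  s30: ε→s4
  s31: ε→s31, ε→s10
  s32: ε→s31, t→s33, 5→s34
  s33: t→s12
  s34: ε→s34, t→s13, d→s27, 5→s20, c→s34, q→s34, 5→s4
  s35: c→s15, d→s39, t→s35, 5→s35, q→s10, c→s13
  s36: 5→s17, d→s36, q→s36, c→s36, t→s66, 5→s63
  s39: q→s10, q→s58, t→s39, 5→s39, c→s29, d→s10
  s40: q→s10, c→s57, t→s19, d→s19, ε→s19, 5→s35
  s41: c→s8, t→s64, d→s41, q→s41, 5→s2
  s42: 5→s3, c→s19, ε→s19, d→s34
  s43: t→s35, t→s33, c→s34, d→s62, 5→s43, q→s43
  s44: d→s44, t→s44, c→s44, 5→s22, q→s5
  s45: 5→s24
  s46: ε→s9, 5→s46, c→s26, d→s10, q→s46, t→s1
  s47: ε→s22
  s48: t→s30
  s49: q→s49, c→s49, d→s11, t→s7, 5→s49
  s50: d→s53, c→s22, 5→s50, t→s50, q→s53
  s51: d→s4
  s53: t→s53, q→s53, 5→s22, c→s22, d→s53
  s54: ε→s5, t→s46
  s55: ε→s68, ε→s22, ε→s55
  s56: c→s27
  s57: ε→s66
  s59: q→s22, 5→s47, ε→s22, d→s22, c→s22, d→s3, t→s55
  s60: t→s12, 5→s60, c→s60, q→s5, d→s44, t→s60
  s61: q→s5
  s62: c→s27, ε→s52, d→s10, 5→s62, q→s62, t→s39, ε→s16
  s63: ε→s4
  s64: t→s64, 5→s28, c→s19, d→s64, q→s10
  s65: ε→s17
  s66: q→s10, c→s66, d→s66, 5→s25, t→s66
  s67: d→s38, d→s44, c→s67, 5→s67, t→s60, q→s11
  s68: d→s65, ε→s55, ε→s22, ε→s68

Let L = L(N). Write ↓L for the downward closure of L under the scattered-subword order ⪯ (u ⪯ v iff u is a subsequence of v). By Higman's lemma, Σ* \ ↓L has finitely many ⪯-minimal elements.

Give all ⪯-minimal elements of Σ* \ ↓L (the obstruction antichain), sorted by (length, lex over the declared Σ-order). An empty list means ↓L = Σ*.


A = [tq5, 5dd5, cc5qtc].

|Q|=69, |F|=33, |δ|=245 (35 ε).
min D↑ (31 st, q0=0, F={10}): 0:t→1,q→0,c→2,5→3,d→0 1:t→1,q→4,c→5,5→6,d→1 2:t→5,q→2,c→7,5→8,d→2 3:t→6,q→3,c→8,5→3,d→9 4:t→4,q→4,c→4,5→10,d→4 5:t→5,q→4,c→11,5→12,d→5 6:t→6,q→4,c→12,5→6,d→13 7:t→11,q→7,c→7,5→14,d→7 8:t→12,q→8,c→15,5→8,d→16 9:t→13,q→9,c→16,5→9,d→4 10:t→10,q→10,c→10,5→10,d→10 11:t→11,q→4,c→11,5→17,d→11 12:t→12,q→4,c→18,5→12,d→19 13:t→13,q→4,c→19,5→13,d→4 14:t→17,q→20,c→14,5→14,d→21 15:t→18,q→15,c→15,5→14,d→22 16:t→19,q→16,c→22,5→16,d→4 17:t→17,q→23,c→17,5→17,d→24 18:t→18,q→4,c→18,5→17,d→25 19:t→19,q→4,c→25,5→19,d→4 20:t→26,q→20,c→20,5→20,d→27 21:t→24,q→27,c→21,5→21,d→28 22:t→25,q→22,c→22,5→21,d→4 23:t→29,q→23,c→23,5→10,d→23 24:t→24,q→23,c→24,5→24,d→28 25:t→25,q→4,c→25,5→24,d→4 26:t→26,q→29,c→10,5→26,d→30 27:t→30,q→27,c→27,5→27,d→23 28:t→28,q→23,c→28,5→10,d→28 29:t→29,q→29,c→10,5→10,d→29 30:t→30,q→29,c→10,5→30,d→29 (ε-aug+det+¬).
'tq5': N↓-sim [56, 35, 12, 8] end={s17,s22,s3,s47,s55,s59,s65,s68} — reject; 3/3 del acc.
'5dd5': N↓-sim [56, 48, 34, 16, 8] end={s17,s22,s3,s47,s55,s59,s65,s68} — reject; 4/4 single-dels accept.
'cc5qtc': N↓-sim [56, 48, 35, 26, 14, 11, 8] end={s17,s22,s3,s47,s55,s59,s65,s68} ∉↓L; 6/6 deletions ∈↓L.
3 minimals (antichain).


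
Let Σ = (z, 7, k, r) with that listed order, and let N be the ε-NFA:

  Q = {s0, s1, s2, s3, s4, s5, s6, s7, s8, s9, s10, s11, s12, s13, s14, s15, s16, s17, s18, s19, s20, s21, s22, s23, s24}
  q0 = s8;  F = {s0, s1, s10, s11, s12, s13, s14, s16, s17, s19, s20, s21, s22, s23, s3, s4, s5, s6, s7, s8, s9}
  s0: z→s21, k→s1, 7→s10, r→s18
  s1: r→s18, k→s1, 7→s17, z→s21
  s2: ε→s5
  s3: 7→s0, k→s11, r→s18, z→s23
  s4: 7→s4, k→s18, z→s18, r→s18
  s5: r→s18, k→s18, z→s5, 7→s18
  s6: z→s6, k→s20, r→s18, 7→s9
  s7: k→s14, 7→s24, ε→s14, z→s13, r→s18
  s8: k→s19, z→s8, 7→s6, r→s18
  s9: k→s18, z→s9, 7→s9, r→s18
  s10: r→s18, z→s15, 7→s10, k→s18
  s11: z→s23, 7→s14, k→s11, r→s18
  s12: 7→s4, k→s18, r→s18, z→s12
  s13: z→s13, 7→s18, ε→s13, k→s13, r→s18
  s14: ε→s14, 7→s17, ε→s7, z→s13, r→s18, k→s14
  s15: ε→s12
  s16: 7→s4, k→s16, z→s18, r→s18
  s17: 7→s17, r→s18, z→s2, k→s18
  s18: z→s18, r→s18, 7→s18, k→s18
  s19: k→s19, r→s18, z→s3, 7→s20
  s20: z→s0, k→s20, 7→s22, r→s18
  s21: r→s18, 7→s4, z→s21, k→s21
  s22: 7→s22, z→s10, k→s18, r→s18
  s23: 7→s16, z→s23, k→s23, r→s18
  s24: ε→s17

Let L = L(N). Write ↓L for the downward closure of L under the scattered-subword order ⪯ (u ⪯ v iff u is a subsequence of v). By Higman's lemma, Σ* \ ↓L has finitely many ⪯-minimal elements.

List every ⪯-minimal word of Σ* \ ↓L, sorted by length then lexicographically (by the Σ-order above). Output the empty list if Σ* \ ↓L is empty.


Antichain: [r, 77k, kzz7z, kzk7z7].

|Q|=25, |F|=21, |δ|=95 (7 ε).
min D↑ (21 st, q0=0, F={3}): 0:z→0,7→1,k→2,r→3 1:z→1,7→4,k→5,r→3 2:z→6,7→5,k→2,r→3 3:z→3,7→3,k→3,r→3 4:z→4,7→4,k→3,r→3 5:z→7,7→8,k→5,r→3 6:z→9,7→7,k→10,r→3 7:z→11,7→12,k→13,r→3 8:z→12,7→8,k→3,r→3 9:z→9,7→14,k→9,r→3 10:z→9,7→15,k→10,r→3 11:z→11,7→16,k→11,r→3 12:z→17,7→12,k→3,r→3 13:z→11,7→18,k→13,r→3 14:z→3,7→16,k→14,r→3 15:z→19,7→18,k→15,r→3 16:z→3,7→16,k→3,r→3 17:z→17,7→16,k→3,r→3 18:z→20,7→18,k→3,r→3 19:z→19,7→3,k→19,r→3 20:z→20,7→3,k→3,r→3.
'r': N↓-sim [25, 1] end={s18} ∉↓L; 1/1 single-dels accept.
'77k': |S_i|=[25, 20, 11, 1] end={s18} rej; 3/3 deletions ∈↓L.
'kzz7z': run [25, 22, 19, 10, 3, 1] end={s18} ∉↓L; 5/5 single-dels accept.
'kzk7z7': |S_i|=[25, 22, 19, 14, 10, 4, 1] end={s18} rej; 6/6 single-dels accept.
4 obstructions.


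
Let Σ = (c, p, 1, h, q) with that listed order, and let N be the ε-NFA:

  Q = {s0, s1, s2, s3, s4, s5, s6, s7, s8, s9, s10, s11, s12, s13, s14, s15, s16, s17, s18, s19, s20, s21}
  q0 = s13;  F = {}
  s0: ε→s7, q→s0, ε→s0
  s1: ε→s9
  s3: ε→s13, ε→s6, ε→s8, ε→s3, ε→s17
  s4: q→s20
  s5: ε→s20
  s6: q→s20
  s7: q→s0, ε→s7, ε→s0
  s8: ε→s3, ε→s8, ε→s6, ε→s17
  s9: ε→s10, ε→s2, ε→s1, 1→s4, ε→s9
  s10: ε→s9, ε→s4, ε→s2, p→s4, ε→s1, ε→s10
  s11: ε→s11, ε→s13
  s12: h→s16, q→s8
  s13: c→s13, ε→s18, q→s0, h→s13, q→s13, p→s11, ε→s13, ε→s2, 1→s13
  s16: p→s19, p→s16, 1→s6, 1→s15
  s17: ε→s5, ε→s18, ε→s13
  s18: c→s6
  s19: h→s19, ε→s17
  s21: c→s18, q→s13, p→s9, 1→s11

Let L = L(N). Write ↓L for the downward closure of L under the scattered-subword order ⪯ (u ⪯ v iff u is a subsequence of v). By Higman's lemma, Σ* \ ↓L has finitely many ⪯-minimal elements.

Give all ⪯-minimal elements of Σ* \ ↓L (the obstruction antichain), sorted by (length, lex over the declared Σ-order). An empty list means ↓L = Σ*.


|Q|=22, |F|=0, |δ|=57 (33 ε).
min D↑ (1 st, q0=0, F={0}): 0:c→0,p→0,1→0,h→0,q→0 [Hopcroft].
ε ∈ L(D↑) ⇒ ↓L = ∅.

A = [ε].


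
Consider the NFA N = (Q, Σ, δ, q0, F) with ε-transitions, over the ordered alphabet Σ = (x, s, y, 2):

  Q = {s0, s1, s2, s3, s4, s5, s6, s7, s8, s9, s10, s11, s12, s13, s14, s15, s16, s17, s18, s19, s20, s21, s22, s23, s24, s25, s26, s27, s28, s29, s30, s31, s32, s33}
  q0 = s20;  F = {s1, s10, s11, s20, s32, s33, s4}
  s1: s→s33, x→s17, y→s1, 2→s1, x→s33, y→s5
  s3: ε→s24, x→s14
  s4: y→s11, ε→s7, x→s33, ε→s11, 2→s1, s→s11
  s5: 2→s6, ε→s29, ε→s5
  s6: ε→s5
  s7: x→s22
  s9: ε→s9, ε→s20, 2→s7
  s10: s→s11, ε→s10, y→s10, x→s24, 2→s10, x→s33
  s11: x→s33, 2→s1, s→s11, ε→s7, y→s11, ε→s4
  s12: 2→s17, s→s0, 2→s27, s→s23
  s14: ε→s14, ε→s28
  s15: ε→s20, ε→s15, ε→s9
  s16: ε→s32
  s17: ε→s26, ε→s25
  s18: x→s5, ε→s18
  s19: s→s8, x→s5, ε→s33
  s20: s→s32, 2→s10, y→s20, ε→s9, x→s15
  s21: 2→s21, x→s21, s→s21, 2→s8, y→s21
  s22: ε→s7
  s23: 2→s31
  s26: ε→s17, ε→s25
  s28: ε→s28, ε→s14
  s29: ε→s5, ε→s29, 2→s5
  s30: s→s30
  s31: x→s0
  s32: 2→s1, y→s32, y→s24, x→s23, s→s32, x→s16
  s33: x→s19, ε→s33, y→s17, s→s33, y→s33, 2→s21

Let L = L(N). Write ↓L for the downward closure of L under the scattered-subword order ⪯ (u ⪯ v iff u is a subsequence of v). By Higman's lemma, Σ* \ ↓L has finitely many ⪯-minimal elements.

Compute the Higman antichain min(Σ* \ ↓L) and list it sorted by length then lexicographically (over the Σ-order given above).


A = [2x2, s2s2].

|Q|=34, |F|=7, |δ|=84 (30 ε).
min D↑ (7 st, q0=0, F={6}): 0:x→0,s→1,y→0,2→2 1:x→1,s→1,y→1,2→3 2:x→4,s→5,y→2,2→2 3:x→4,s→4,y→3,2→3 4:x→4,s→4,y→4,2→6 5:x→4,s→5,y→5,2→3 6:x→6,s→6,y→6,2→6 [Hopcroft].
'2x2': N↓-sim [25, 19, 14, 5] end={s21,s29,s5,s6,s8} — reject; 3/3 del acc.
's2s2': N↓-sim [25, 21, 13, 10, 5] end={s21,s29,s5,s6,s8} ∉↓L; 4/4 deletions ∈↓L.
2 minimals (antichain).


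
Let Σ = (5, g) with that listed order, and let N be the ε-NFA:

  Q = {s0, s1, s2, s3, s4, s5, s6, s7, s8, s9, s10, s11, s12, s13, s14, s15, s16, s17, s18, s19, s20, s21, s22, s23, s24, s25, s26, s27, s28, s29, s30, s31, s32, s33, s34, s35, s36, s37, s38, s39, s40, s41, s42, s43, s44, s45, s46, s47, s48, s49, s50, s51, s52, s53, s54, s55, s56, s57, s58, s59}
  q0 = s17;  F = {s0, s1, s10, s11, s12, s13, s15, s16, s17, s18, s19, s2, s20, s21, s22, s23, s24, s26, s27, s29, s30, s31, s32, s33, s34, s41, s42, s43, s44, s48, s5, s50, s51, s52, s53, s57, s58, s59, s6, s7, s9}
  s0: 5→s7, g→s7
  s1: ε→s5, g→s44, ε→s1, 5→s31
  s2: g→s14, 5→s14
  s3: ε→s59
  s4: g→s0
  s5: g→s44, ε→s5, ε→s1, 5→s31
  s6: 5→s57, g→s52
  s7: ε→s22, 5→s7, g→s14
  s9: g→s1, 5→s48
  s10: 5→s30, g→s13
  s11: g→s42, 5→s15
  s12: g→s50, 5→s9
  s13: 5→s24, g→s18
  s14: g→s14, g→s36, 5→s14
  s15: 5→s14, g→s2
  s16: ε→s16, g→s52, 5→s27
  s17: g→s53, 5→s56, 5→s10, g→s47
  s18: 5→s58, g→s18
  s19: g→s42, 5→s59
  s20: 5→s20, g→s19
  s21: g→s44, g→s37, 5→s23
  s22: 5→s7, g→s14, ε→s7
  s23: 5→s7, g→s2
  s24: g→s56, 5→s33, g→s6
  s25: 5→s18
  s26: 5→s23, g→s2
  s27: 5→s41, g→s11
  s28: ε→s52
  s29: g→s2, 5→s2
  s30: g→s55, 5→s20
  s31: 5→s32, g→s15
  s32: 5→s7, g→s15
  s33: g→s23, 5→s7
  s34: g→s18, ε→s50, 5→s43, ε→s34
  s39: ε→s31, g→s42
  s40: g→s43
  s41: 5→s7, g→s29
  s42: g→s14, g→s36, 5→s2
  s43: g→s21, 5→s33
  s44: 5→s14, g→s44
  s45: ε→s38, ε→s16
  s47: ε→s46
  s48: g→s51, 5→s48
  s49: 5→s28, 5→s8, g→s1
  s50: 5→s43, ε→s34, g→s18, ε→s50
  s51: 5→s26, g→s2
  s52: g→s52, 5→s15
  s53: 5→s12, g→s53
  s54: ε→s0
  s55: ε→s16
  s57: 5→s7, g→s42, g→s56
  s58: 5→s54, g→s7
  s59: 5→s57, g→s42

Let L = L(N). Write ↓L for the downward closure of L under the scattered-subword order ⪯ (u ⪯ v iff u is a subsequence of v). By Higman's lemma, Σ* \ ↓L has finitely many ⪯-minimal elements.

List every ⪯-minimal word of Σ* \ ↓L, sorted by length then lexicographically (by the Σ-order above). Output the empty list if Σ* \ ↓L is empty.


Antichain: [555ggg, 55gg55, 5g555g, 5gg5gg, g55gg5].

|Q|=60, |F|=41, |δ|=117 (19 ε).
min D↑ (39 st, q0=0, F={35}): 0:5→1,g→2 1:5→3,g→4 2:5→5,g→2 3:5→6,g→7 4:5→8,g→9 5:5→10,g→11 6:5→6,g→12 7:5→13,g→14 8:5→15,g→16 9:5→17,g→9 10:5→18,g→19 11:5→20,g→9 12:5→21,g→22 13:5→23,g→24 14:5→25,g→14 15:5→26,g→27 16:5→28,g→14 17:5→29,g→26 18:5→18,g→30 19:5→31,g→32 20:5→15,g→33 21:5→28,g→22 22:5→34,g→35 23:5→26,g→36 24:5→25,g→22 25:5→35,g→34 26:5→26,g→35 27:5→26,g→34 28:5→26,g→22 29:5→26,g→26 30:5→37,g→34 31:5→38,g→25 32:5→35,g→32 33:5→27,g→32 34:5→35,g→35 35:5→35,g→35 36:5→34,g→34 37:5→27,g→34 38:5→26,g→25.
'555ggg': run [49, 45, 39, 25, 16, 5, 2] end={s14,s36} ∉↓L; 6/6 single-dels accept.
'55gg55': |S_i|=[49, 45, 39, 29, 11, 4, 2] end={s14,s36} ∉↓L; 6/6 single-dels accept.
'5g555g': run [49, 45, 39, 29, 16, 5, 2] end={s14,s36} rej; 6/6 single-dels accept.
'5gg5gg': N↓-sim [49, 45, 39, 21, 13, 7, 2] end={s14,s36} ∉↓L; 6/6 single-dels accept.
'g55gg5': N↓-sim [49, 45, 38, 28, 19, 6, 2] end={s14,s36} — reject; 6/6 single-dels accept.
5 obstructions.


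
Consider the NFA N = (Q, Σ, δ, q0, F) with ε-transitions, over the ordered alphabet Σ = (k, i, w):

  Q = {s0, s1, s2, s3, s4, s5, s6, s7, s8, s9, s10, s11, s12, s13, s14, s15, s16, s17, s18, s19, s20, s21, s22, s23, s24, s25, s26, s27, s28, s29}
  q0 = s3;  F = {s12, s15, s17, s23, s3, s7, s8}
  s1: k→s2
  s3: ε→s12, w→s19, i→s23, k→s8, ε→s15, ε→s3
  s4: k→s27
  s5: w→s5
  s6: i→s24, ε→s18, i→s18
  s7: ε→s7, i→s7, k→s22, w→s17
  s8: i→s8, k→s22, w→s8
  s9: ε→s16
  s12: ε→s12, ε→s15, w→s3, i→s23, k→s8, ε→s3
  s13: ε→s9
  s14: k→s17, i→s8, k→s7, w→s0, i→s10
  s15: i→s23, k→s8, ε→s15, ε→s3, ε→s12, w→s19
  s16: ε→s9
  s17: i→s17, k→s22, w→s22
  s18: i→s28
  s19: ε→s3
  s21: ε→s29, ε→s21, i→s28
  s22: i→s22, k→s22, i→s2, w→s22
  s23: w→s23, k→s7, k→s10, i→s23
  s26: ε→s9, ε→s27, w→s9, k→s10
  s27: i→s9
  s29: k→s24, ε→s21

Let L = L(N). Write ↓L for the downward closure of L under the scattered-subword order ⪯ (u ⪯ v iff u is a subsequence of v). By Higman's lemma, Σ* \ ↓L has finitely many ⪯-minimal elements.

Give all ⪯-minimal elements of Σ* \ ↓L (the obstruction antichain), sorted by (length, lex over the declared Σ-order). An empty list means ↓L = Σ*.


|Q|=30, |F|=7, |δ|=62 (20 ε).
min D↑ (6 st, q0=0, F={3}): 0:k→1,i→2,w→0 1:k→3,i→1,w→1 2:k→4,i→2,w→2 3:k→3,i→3,w→3 4:k→3,i→4,w→5 5:k→3,i→5,w→3 (ε-aug+det+¬).
'kk': run [11, 6, 2] end={s2,s22} — reject; 2/2 del acc.
'ikww': run [11, 7, 5, 3, 2] end={s2,s22} rej; 4/4 del acc.
2 obstructions.

Antichain: [kk, ikww].


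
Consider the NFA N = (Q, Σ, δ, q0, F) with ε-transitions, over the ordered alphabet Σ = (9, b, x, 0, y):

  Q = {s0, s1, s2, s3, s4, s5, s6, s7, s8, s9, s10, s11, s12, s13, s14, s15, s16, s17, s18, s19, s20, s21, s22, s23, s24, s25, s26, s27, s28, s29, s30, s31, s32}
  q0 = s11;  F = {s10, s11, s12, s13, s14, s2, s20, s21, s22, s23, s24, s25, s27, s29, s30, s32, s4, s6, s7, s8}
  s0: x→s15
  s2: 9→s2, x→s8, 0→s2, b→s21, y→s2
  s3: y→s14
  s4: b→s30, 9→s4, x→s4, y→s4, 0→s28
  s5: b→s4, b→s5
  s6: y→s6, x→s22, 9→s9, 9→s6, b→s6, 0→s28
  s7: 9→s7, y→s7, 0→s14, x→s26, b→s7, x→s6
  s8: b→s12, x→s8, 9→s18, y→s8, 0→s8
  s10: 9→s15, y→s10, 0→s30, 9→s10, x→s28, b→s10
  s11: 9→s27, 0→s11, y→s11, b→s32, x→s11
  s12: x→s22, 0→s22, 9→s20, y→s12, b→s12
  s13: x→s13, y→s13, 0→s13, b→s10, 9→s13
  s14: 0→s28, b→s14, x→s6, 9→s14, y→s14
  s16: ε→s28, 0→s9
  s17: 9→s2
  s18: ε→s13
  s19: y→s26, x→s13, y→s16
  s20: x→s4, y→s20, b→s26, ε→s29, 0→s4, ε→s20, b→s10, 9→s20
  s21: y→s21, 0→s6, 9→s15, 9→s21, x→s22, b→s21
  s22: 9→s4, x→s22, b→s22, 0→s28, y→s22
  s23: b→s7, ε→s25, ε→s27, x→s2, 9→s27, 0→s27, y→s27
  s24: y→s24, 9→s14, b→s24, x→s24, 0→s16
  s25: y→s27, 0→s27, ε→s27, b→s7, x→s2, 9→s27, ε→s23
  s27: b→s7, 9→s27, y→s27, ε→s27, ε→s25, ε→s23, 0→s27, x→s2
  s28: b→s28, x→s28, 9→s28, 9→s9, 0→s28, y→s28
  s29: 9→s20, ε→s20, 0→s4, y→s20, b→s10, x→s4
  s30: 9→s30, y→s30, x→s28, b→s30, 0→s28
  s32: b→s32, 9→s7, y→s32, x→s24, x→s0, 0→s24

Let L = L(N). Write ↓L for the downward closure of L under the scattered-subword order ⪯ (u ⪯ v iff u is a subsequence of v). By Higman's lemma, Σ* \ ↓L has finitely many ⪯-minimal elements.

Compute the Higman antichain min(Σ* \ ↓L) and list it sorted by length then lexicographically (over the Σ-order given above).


|Q|=33, |F|=20, |δ|=133 (12 ε).
min D↑ (18 st, q0=0, F={10}): 0:9→1,b→2,x→0,0→0,y→0 1:9→1,b→3,x→4,0→1,y→1 2:9→3,b→2,x→5,0→5,y→2 3:9→3,b→3,x→6,0→7,y→3 4:9→4,b→8,x→9,0→4,y→4 5:9→7,b→5,x→5,0→10,y→5 6:9→6,b→6,x→11,0→10,y→6 7:9→7,b→7,x→6,0→10,y→7 8:9→8,b→8,x→11,0→6,y→8 9:9→12,b→13,x→9,0→9,y→9 10:9→10,b→10,x→10,0→10,y→10 11:9→14,b→11,x→11,0→10,y→11 12:9→12,b→15,x→12,0→12,y→12 13:9→16,b→13,x→11,0→11,y→13 14:9→14,b→17,x→14,0→10,y→14 15:9→15,b→15,x→10,0→17,y→15 16:9→16,b→15,x→14,0→14,y→16 17:9→17,b→17,x→10,0→10,y→17 [Hopcroft].
'bx0': N↓-sim [27, 19, 12, 3] end={s16,s28,s9} ∉↓L; 3/3 single-dels accept.
'b00': N↓-sim [27, 19, 9, 3] end={s16,s28,s9} rej; 3/3 del acc.
'9xx9bx': run [27, 22, 17, 14, 11, 6, 2] end={s28,s9} — reject; 6/6 single-dels accept.
3 minimals (antichain).

Antichain: [bx0, b00, 9xx9bx].


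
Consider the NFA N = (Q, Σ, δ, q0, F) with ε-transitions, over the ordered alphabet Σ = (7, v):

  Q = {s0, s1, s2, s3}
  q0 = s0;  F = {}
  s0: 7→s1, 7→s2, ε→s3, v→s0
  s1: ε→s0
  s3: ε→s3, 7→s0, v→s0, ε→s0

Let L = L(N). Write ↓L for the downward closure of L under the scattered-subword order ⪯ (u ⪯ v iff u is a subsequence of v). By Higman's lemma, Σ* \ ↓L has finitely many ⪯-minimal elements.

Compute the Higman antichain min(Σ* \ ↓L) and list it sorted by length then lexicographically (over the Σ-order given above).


Antichain: [ε].

|Q|=4, |F|=0, |δ|=9 (4 ε).
min D↑ (1 st, q0=0, F={0}): 0:7→0,v→0.
ε ∈ L(D↑) ⇒ ↓L = ∅.
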